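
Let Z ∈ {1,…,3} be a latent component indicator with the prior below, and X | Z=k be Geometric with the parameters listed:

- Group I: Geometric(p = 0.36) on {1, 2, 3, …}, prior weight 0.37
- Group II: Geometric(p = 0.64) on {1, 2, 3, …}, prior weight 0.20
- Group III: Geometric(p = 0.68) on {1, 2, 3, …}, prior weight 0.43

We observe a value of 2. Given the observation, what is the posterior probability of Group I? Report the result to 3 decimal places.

0.379

By Bayes' theorem, P(k | x) = π_k f_k(x) / Σ_j π_j f_j(x).
Geometric probabilities:
  p_I = 0.2304
  p_II = 0.2304
  p_III = 0.2176
Prior × likelihood for each component:
  π_I·p_I = 0.37 × 0.2304 = 0.085248
  π_II·p_II = 0.20 × 0.2304 = 0.04608
  π_III·p_III = 0.43 × 0.2176 = 0.093568
Marginal: 0.085248 + 0.04608 + 0.093568 = 0.224896
So the posterior for Group I is 0.085248 / 0.224896 ≈ 0.379.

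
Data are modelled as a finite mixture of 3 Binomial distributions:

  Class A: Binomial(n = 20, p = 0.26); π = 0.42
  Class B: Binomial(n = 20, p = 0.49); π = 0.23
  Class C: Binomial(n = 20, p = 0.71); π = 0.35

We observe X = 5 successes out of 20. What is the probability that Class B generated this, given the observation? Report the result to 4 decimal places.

Posterior ∝ prior × likelihood, so P(k | x) ∝ π_k f_k(x); normalise over all components.
Component likelihoods at x = 5 successes out of 20:
  p_A = C(20,5)·0.26^5·0.74^15 = 15504·0.00118814·0.0109264 = 0.201273
  p_B = C(20,5)·0.49^5·0.51^15 = 15504·0.0282475·4.10726e-05 = 0.0179877
  p_C = C(20,5)·0.71^5·0.29^15 = 15504·0.180423·8.62919e-09 = 2.41382e-05
Unnormalised posteriors:
  π_A·p_A = 0.42 × 0.201273 = 0.0845348
  π_B·p_B = 0.23 × 0.0179877 = 0.00413718
  π_C·p_C = 0.35 × 2.41382e-05 = 8.44838e-06
Sum: 0.0845348 + 0.00413718 + 8.44838e-06 = 0.0886804
So the posterior for Class B is 0.00413718 / 0.0886804 ≈ 0.0467.

0.0467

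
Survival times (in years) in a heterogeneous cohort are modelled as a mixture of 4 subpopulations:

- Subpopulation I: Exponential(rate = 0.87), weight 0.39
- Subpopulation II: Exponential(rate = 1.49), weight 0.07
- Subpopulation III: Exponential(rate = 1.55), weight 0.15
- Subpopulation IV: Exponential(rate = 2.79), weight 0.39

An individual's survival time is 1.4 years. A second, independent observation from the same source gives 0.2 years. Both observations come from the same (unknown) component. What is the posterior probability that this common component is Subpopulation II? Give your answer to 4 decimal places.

0.0937

Posterior ∝ prior × likelihood, so P(k | x) ∝ w_k f_k(x); normalise over all components.
Since both observations come from the same component, the likelihood for component k is f_k(x₁)·f_k(x₂).
  f_I = [0.87·e^(−0.87·1.4) = 0.87·e^(−1.2180) = 0.257364] × [0.731058] = 0.188148
  f_II = [1.49·e^(−1.49·1.4) = 1.49·e^(−2.0860) = 0.185032] × [1.10603] = 0.204651
  f_III = [1.55·e^(−1.55·1.4) = 1.55·e^(−2.1700) = 0.176975] × [1.13684] = 0.201193
  f_IV = [2.79·e^(−2.79·1.4) = 2.79·e^(−3.9060) = 0.0561371] × [1.59686] = 0.0896433
Multiply by the mixture weights:
  w_I·f_I = 0.39 × 0.188148 = 0.0733779
  w_II·f_II = 0.07 × 0.204651 = 0.0143256
  w_III·f_III = 0.15 × 0.201193 = 0.030179
  w_IV·f_IV = 0.39 × 0.0896433 = 0.0349609
Sum: 0.0733779 + 0.0143256 + 0.030179 + 0.0349609 = 0.152843
P(Subpopulation II | data) ≈ 0.0937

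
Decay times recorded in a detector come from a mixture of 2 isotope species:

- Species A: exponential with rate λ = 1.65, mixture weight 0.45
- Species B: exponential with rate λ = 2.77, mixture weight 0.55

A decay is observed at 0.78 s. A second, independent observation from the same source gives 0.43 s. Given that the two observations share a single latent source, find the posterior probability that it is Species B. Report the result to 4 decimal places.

By Bayes' theorem, P(k | x) = P(Z=k) f_k(x) / Σ_j P(Z=j) f_j(x).
Since both observations come from the same component, the likelihood for component k is f_k(x₁)·f_k(x₂).
  f_A = [1.65·e^(−1.65·0.78) = 1.65·e^(−1.2870) = 0.455561] × [0.811619] = 0.369742
  f_B = [2.77·e^(−2.77·0.78) = 2.77·e^(−2.1606) = 0.319259] × [0.841766] = 0.268741
Unnormalised posteriors:
  P(Z=A)·f_A = 0.45 × 0.369742 = 0.166384
  P(Z=B)·f_B = 0.55 × 0.268741 = 0.147808
Denominator: 0.166384 + 0.147808 = 0.314192
Responsibility of Species B: 0.147808 / 0.314192 ≈ 0.4704

0.4704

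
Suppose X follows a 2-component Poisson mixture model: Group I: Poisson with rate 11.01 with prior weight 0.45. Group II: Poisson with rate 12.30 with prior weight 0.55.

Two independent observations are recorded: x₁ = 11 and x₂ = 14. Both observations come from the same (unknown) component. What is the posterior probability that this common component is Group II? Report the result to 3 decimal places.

0.596

Apply Bayes' rule: the posterior for each component is proportional to its prior times its likelihood at x.
Since both observations come from the same component, the likelihood for component k is f_k(x₁)·f_k(x₂).
  f_I = [e^(−11.01)·11.01^11/11! = 0.119378] × [0.0729511] = 0.00870872
  f_II = [e^(−12.30)·12.30^11/11! = 0.111168] × [0.0947199] = 0.0105298
Multiply by the mixture weights:
  π_I·f_I = 0.45 × 0.00870872 = 0.00391892
  π_II·f_II = 0.55 × 0.0105298 = 0.00579138
Marginal: 0.00391892 + 0.00579138 = 0.00971031
Responsibility of Group II: 0.00579138 / 0.00971031 ≈ 0.596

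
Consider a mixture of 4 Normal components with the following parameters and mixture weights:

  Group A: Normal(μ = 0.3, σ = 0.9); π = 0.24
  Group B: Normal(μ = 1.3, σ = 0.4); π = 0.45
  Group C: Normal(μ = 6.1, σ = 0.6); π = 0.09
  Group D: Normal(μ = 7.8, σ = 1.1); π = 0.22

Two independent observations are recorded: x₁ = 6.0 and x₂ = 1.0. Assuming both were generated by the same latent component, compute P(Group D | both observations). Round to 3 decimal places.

Apply Bayes' rule: the posterior for each component is proportional to its prior times its likelihood at x.
Since both observations come from the same component, the likelihood for component k is f_k(x₁)·f_k(x₂).
  p_A = [(1/(0.9·√(2π)))·exp(−(6.0−0.3)²/(2·0.9²)) = 0.443269·exp(-20.05556) = 8.64272e-10] × [0.327572] = 2.83111e-10
  p_B = [(1/(0.4·√(2π)))·exp(−(6.0−1.3)²/(2·0.4²)) = 0.997356·exp(-69.03125) = 1.04462e-30] × [0.752844] = 7.86437e-31
  p_C = [(1/(0.6·√(2π)))·exp(−(6.0−6.1)²/(2·0.6²)) = 0.664904·exp(-0.01389) = 0.655733] × [1.36104e-16] = 8.92478e-17
  p_D = [(1/(1.1·√(2π)))·exp(−(6.0−7.8)²/(2·1.1²)) = 0.362675·exp(-1.33884) = 0.0950748] × [1.825e-09] = 1.73511e-10
Weight by the priors:
  π_A·p_A = 0.24 × 2.83111e-10 = 6.79467e-11
  π_B·p_B = 0.45 × 7.86437e-31 = 3.53897e-31
  π_C·p_C = 0.09 × 8.92478e-17 = 8.0323e-18
  π_D·p_D = 0.22 × 1.73511e-10 = 3.81725e-11
Denominator: 6.79467e-11 + 3.53897e-31 + 8.0323e-18 + 3.81725e-11 = 1.06119e-10
P(Group D | data) ≈ 0.360

0.360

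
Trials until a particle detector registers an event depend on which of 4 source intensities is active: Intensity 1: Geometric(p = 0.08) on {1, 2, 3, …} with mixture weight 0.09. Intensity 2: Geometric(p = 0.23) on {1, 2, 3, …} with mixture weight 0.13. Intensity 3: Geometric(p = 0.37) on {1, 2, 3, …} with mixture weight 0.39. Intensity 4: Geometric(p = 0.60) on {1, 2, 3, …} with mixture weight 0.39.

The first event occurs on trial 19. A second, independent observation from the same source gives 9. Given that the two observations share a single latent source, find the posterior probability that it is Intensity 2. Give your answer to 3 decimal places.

0.104

P(component k | x) = π_k·f_k(x) / marginal(x), where marginal(x) = Σ_j π_j·f_j(x).
Since both observations come from the same component, the likelihood for component k is f_k(x₁)·f_k(x₂).
  f_1 = [0.0178349] × [0.0410575] = 0.000732257
  f_2 = [0.00208238] × [0.0284219] = 5.91854e-05
  f_3 = [9.0434e-05] × [0.00918176] = 8.30343e-07
  f_4 = [4.12317e-08] × [0.000393216] = 1.6213e-11
Prior × likelihood for each component:
  π_1·f_1 = 0.09 × 0.000732257 = 6.59031e-05
  π_2·f_2 = 0.13 × 5.91854e-05 = 7.6941e-06
  π_3·f_3 = 0.39 × 8.30343e-07 = 3.23834e-07
  π_4·f_4 = 0.39 × 1.6213e-11 = 6.32305e-12
Normaliser: 6.59031e-05 + 7.6941e-06 + 3.23834e-07 + 6.32305e-12 = 7.39211e-05
Responsibility of Intensity 2: 7.6941e-06 / 7.39211e-05 ≈ 0.104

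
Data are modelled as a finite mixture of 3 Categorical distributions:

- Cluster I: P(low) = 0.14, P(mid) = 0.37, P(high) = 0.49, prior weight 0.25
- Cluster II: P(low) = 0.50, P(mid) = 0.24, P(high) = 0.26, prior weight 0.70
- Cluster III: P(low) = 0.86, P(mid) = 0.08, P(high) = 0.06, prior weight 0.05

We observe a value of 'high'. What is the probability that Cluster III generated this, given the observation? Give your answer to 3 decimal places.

By Bayes' theorem, P(k | x) = P(Z=k) f_k(x) / Σ_j P(Z=j) f_j(x).
Component likelihoods at x = 'high':
  p_I = P(high | comp) = 0.49
  p_II = P(high | comp) = 0.26
  p_III = P(high | comp) = 0.06
Prior × likelihood for each component:
  P(Z=I)·p_I = 0.25 × 0.49 = 0.1225
  P(Z=II)·p_II = 0.70 × 0.26 = 0.182
  P(Z=III)·p_III = 0.05 × 0.06 = 0.003
Marginal: 0.1225 + 0.182 + 0.003 = 0.3075
So the posterior for Cluster III is 0.003 / 0.3075 ≈ 0.010.

0.010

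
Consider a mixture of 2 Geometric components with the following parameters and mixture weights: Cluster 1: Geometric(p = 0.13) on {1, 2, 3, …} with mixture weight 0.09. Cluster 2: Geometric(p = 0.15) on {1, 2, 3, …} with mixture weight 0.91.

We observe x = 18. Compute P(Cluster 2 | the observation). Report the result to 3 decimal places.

P(component k | x) = P(Z=k)·f_k(x) / marginal(x), where marginal(x) = Σ_j P(Z=j)·f_j(x).
Component likelihoods at x = 18:
  L_1 = 0.0121835
  L_2 = 0.00946701
Prior × likelihood for each component:
  P(Z=1)·L_1 = 0.09 × 0.0121835 = 0.00109651
  P(Z=2)·L_2 = 0.91 × 0.00946701 = 0.00861498
Evidence: 0.00109651 + 0.00861498 = 0.00971149
P(Cluster 2 | the observation) = 0.00861498 / 0.00971149 ≈ 0.887

0.887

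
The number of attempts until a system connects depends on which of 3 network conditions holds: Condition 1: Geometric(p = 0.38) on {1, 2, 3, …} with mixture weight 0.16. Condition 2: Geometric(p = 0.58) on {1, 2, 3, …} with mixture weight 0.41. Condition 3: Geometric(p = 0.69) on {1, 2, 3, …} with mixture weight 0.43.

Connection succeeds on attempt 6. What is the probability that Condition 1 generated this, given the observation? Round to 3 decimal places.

The responsibility of component k is π_k f_k(x) divided by Σ_j π_j f_j(x).
Evaluate each component's likelihood at the observed value:
  p_1 = 0.034813
  p_2 = 0.00758009
  p_3 = 0.00197541
Multiply by the mixture weights:
  π_1·p_1 = 0.16 × 0.034813 = 0.00557009
  π_2·p_2 = 0.41 × 0.00758009 = 0.00310784
  π_3·p_3 = 0.43 × 0.00197541 = 0.000849427
Denominator: 0.00557009 + 0.00310784 + 0.000849427 = 0.00952735
Responsibility of Condition 1: 0.00557009 / 0.00952735 ≈ 0.585

0.585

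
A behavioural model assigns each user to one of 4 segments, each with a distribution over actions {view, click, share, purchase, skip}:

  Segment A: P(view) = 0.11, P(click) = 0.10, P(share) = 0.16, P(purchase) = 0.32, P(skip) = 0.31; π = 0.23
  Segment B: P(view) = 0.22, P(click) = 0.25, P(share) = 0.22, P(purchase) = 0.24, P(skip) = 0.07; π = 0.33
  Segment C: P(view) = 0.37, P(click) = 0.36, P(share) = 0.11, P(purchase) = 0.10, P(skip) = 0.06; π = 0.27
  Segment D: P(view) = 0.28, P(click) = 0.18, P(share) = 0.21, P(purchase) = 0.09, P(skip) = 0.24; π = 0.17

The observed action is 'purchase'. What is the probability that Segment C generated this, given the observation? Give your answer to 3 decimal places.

0.138

The responsibility of component k is P(Z=k) f_k(x) divided by Σ_j P(Z=j) f_j(x).
Evaluate each component's likelihood at the observed value:
  L_A = P(purchase | comp) = 0.32
  L_B = P(purchase | comp) = 0.24
  L_C = P(purchase | comp) = 0.10
  L_D = P(purchase | comp) = 0.09
Prior × likelihood for each component:
  P(Z=A)·L_A = 0.23 × 0.32 = 0.0736
  P(Z=B)·L_B = 0.33 × 0.24 = 0.0792
  P(Z=C)·L_C = 0.27 × 0.1 = 0.027
  P(Z=D)·L_D = 0.17 × 0.09 = 0.0153
Sum: 0.0736 + 0.0792 + 0.027 + 0.0153 = 0.1951
So the posterior for Segment C is 0.027 / 0.1951 ≈ 0.138.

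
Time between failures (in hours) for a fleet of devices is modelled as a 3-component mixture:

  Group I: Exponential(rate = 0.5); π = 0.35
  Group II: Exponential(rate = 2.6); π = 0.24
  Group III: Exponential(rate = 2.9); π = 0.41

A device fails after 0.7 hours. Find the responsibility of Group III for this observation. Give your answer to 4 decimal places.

0.4103

Apply Bayes' rule: the posterior for each component is proportional to its prior times its likelihood at x.
Evaluate each component's likelihood at the observed value:
  f_I = 0.5·e^(−0.5·0.7) = 0.5·e^(−0.3500) = 0.352344
  f_II = 2.6·e^(−2.6·0.7) = 2.6·e^(−1.8200) = 0.421267
  f_III = 2.9·e^(−2.9·0.7) = 2.9·e^(−2.0300) = 0.380873
Multiply by the mixture weights:
  P(Z=I)·f_I = 0.35 × 0.352344 = 0.12332
  P(Z=II)·f_II = 0.24 × 0.421267 = 0.101104
  P(Z=III)·f_III = 0.41 × 0.380873 = 0.156158
Sum: 0.12332 + 0.101104 + 0.156158 = 0.380582
P(Group III | x) = 0.156158 / 0.380582 ≈ 0.4103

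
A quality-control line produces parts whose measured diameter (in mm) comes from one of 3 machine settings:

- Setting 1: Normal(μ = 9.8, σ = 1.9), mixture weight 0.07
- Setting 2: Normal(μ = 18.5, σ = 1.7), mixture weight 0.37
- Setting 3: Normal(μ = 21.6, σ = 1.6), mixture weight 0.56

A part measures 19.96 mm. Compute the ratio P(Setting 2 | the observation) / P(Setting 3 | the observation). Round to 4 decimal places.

0.7272

Since P(k|x) ∝ w_k f_k(x), the posterior odds are w_i f_i(x) / (w_j f_j(x)).
Evaluate each component's likelihood at the observed value:
  f_1 = 1.2971e-07
  f_2 = 0.162292
  f_3 = 0.147452
Posterior odds = (w_2·f_2) / (w_3·f_3) = (0.37·0.162292) / (0.56·0.147452) = 0.0600482 / 0.0825729 ≈ 0.7272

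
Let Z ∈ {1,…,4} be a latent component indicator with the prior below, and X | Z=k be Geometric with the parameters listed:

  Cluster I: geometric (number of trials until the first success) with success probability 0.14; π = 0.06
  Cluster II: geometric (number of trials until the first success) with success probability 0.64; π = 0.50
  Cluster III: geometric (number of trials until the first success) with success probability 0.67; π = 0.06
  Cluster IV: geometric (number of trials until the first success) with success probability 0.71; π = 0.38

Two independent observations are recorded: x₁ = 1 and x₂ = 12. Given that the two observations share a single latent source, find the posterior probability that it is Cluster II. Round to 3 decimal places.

0.012

Posterior ∝ prior × likelihood, so P(k | x) ∝ π_k f_k(x); normalise over all components.
Since both observations come from the same component, the likelihood for component k is f_k(x₁)·f_k(x₂).
  f_I = [0.14] × [0.0266447] = 0.00373026
  f_II = [0.64] × [8.42379e-06] = 5.39122e-06
  f_III = [0.67] × [3.38632e-06] = 2.26884e-06
  f_IV = [0.71] × [8.66236e-07] = 6.15028e-07
Prior × likelihood for each component:
  π_I·f_I = 0.06 × 0.00373026 = 0.000223816
  π_II·f_II = 0.50 × 5.39122e-06 = 2.69561e-06
  π_III·f_III = 0.06 × 2.26884e-06 = 1.3613e-07
  π_IV·f_IV = 0.38 × 6.15028e-07 = 2.33711e-07
Normaliser: 0.000223816 + 2.69561e-06 + 1.3613e-07 + 2.33711e-07 = 0.000226881
P(Cluster II | x₁,x₂) = 2.69561e-06 / 0.000226881 ≈ 0.012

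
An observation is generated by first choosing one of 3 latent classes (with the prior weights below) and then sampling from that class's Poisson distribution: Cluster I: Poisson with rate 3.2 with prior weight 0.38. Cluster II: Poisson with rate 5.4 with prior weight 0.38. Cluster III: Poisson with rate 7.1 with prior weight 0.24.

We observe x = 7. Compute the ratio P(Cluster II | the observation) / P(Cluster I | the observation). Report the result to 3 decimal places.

4.318

Posterior odds = (w_i f_i(x)) / (w_j f_j(x)); the normalising sum cancels.
Poisson probabilities:
  p_I = 0.0277893
  p_II = 0.119987
  p_III = 0.148897
Odds = (0.38/0.38) × (0.119987/0.0277893) = 1 × 4.31776 ≈ 4.318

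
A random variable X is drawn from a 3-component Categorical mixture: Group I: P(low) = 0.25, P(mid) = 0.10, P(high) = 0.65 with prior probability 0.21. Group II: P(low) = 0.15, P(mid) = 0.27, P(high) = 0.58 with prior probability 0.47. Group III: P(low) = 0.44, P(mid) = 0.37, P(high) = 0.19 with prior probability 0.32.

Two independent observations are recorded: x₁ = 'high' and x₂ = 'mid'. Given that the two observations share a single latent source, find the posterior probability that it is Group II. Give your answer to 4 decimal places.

The responsibility of component k is P(Z=k) f_k(x) divided by Σ_j P(Z=j) f_j(x).
Since both observations come from the same component, the likelihood for component k is f_k(x₁)·f_k(x₂).
  f_I = [0.65] × [0.1] = 0.065
  f_II = [0.58] × [0.27] = 0.1566
  f_III = [0.19] × [0.37] = 0.0703
Multiply by the mixture weights:
  P(Z=I)·f_I = 0.21 × 0.065 = 0.01365
  P(Z=II)·f_II = 0.47 × 0.1566 = 0.073602
  P(Z=III)·f_III = 0.32 × 0.0703 = 0.022496
Normaliser: 0.01365 + 0.073602 + 0.022496 = 0.109748
P(Group II | data) = 0.073602 / 0.109748 ≈ 0.6706

0.6706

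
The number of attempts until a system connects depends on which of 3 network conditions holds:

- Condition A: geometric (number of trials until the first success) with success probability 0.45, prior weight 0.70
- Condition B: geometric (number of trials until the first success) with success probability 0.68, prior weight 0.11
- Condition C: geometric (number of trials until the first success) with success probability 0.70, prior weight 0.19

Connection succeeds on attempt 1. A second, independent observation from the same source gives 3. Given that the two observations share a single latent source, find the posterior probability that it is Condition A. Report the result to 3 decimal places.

The responsibility of component k is π_k f_k(x) divided by Σ_j π_j f_j(x).
Since both observations come from the same component, the likelihood for component k is f_k(x₁)·f_k(x₂).
  f_A = [0.45·(1−0.45)^0 = 0.45·1 = 0.45] × [0.136125] = 0.0612563
  f_B = [0.68·(1−0.68)^0 = 0.68·1 = 0.68] × [0.069632] = 0.0473498
  f_C = [0.70·(1−0.70)^0 = 0.70·1 = 0.7] × [0.063] = 0.0441
Prior × likelihood for each component:
  π_A·f_A = 0.70 × 0.0612563 = 0.0428794
  π_B·f_B = 0.11 × 0.0473498 = 0.00520847
  π_C·f_C = 0.19 × 0.0441 = 0.008379
Denominator: 0.0428794 + 0.00520847 + 0.008379 = 0.0564668
P(Condition A | data) = 0.0428794 / 0.0564668 ≈ 0.759

0.759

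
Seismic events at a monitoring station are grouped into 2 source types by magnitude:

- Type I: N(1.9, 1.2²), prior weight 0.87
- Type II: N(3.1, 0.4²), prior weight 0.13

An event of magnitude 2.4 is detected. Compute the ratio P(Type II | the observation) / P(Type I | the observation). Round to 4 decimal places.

The posterior odds equal the prior odds times the likelihood ratio: (π_i/π_j)·(f_i(x)/f_j(x)).
Evaluate each component's likelihood at the observed value:
  p_I = 0.30481
  p_II = 0.215693
Posterior odds = (π_II·p_II) / (π_I·p_I) = (0.13·0.215693) / (0.87·0.30481) = 0.0280401 / 0.265185 ≈ 0.1057

0.1057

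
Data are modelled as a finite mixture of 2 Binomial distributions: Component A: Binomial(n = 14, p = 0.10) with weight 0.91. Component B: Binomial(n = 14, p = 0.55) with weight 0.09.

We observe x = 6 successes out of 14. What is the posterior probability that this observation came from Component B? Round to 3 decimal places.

0.914

Posterior ∝ prior × likelihood, so P(k | x) ∝ π_k f_k(x); normalise over all components.
Component likelihoods at x = 6 successes out of 14:
  L_A = C(14,6)·0.10^6·0.90^8 = 3003·1e-06·0.430467 = 0.00129269
  L_B = C(14,6)·0.55^6·0.45^8 = 3003·0.0276806·0.00168151 = 0.139776
Prior × likelihood for each component:
  π_A·L_A = 0.91 × 0.00129269 = 0.00117635
  π_B·L_B = 0.09 × 0.139776 = 0.0125798
Sum: 0.00117635 + 0.0125798 = 0.0137562
P(Component B | x) = 0.0125798 / 0.0137562 ≈ 0.914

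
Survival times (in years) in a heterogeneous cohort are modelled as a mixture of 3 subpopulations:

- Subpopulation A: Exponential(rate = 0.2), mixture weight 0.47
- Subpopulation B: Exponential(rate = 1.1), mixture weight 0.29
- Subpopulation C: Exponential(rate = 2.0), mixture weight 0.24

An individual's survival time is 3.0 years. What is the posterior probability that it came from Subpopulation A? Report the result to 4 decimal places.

0.7993

Apply Bayes' rule: the posterior for each component is proportional to its prior times its likelihood at x.
Component likelihoods at x = 3.0 years:
  p_A = 0.109762
  p_B = 0.0405715
  p_C = 0.0049575
Multiply by the mixture weights:
  P(Z=A)·p_A = 0.47 × 0.109762 = 0.0515883
  P(Z=B)·p_B = 0.29 × 0.0405715 = 0.0117657
  P(Z=C)·p_C = 0.24 × 0.0049575 = 0.0011898
Marginal: 0.0515883 + 0.0117657 + 0.0011898 = 0.0645438
P(Subpopulation A | data) = 0.0515883 / 0.0645438 ≈ 0.7993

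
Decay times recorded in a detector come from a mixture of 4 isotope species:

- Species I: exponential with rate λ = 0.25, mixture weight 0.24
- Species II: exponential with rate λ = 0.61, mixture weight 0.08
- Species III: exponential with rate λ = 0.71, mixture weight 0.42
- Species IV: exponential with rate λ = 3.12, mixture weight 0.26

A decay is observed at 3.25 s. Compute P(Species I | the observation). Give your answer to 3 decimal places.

0.422

Apply Bayes' rule: the posterior for each component is proportional to its prior times its likelihood at x.
Component likelihoods at x = 3.25 s:
  f_I = 0.110937
  f_II = 0.0840119
  f_III = 0.0706519
  f_IV = 0.000123143
Prior × likelihood for each component:
  π_I·f_I = 0.24 × 0.110937 = 0.0266248
  π_II·f_II = 0.08 × 0.0840119 = 0.00672096
  π_III·f_III = 0.42 × 0.0706519 = 0.0296738
  π_IV·f_IV = 0.26 × 0.000123143 = 3.20171e-05
Marginal: 0.0266248 + 0.00672096 + 0.0296738 + 3.20171e-05 = 0.0630516
So the posterior for Species I is 0.0266248 / 0.0630516 ≈ 0.422.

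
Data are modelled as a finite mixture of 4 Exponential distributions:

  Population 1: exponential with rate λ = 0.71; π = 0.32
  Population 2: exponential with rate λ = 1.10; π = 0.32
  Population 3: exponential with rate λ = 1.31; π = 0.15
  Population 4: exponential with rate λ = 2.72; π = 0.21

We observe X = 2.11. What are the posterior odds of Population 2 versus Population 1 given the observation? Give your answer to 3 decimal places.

Posterior odds = (w_i f_i(x)) / (w_j f_j(x)); the normalising sum cancels.
Component likelihoods at x = 2.11:
  p_1 = 0.71·e^(−0.71·2.11) = 0.71·e^(−1.4981) = 0.158724
  p_2 = 1.10·e^(−1.10·2.11) = 1.10·e^(−2.3210) = 0.107993
  p_3 = 1.31·e^(−1.31·2.11) = 1.31·e^(−2.7641) = 0.082573
  p_4 = 2.72·e^(−2.72·2.11) = 2.72·e^(−5.7392) = 0.00875117
Odds = (0.32/0.32) × (0.107993/0.158724) = 1 × 0.680383 ≈ 0.680

0.680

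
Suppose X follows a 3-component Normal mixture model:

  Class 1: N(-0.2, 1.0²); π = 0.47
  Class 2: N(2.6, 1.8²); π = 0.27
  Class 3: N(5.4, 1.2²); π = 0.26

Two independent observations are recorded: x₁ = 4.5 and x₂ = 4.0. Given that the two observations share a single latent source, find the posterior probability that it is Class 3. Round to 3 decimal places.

0.662

Posterior ∝ prior × likelihood, so P(k | x) ∝ π_k f_k(x); normalise over all components.
Since both observations come from the same component, the likelihood for component k is f_k(x₁)·f_k(x₂).
  p_1 = [6.36983e-06] × [5.89431e-05] = 3.75457e-10
  p_2 = [0.126968] × [0.163786] = 0.0207955
  p_3 = [0.250948] × [0.168332] = 0.0422426
Prior × likelihood for each component:
  π_1·p_1 = 0.47 × 3.75457e-10 = 1.76465e-10
  π_2·p_2 = 0.27 × 0.0207955 = 0.00561479
  π_3·p_3 = 0.26 × 0.0422426 = 0.0109831
Denominator: 1.76465e-10 + 0.00561479 + 0.0109831 = 0.0165979
P(Class 3 | x₁,x₂) = 0.0109831 / 0.0165979 ≈ 0.662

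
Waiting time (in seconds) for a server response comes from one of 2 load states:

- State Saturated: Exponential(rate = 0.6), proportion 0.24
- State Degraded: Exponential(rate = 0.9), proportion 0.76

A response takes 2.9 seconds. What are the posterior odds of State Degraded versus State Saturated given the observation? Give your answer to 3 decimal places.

Posterior odds = (w_i f_i(x)) / (w_j f_j(x)); the normalising sum cancels.
Component likelihoods at x = 2.9 seconds:
  L_Saturated = 0.6·e^(−0.6·2.9) = 0.6·e^(−1.7400) = 0.105312
  L_Degraded = 0.9·e^(−0.9·2.9) = 0.9·e^(−2.6100) = 0.0661811
0.0502976 / 0.0252749 ≈ 1.990

1.990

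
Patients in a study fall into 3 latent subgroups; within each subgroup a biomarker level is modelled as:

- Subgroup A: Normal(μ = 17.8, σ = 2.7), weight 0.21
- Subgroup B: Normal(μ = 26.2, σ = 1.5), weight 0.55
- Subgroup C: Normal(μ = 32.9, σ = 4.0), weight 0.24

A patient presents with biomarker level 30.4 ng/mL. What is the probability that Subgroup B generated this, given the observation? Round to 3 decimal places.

0.128

P(component k | x) = π_k·f_k(x) / marginal(x), where marginal(x) = Σ_j π_j·f_j(x).
Normal densities:
  f_A = 2.75779e-06
  f_B = 0.00527697
  f_C = 0.0820402
Unnormalised posteriors:
  π_A·f_A = 0.21 × 2.75779e-06 = 5.79137e-07
  π_B·f_B = 0.55 × 0.00527697 = 0.00290233
  π_C·f_C = 0.24 × 0.0820402 = 0.0196897
Sum: 5.79137e-07 + 0.00290233 + 0.0196897 = 0.0225926
P(Subgroup B | 30.4 ng/mL) = 0.00290233 / 0.0225926 ≈ 0.128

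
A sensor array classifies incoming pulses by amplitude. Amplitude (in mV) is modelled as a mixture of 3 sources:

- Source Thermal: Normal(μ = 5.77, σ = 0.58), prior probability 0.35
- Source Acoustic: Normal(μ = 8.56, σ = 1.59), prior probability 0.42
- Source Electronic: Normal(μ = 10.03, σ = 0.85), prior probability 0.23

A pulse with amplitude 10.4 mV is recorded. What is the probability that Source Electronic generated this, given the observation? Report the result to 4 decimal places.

By Bayes' theorem, P(k | x) = π_k f_k(x) / Σ_j π_j f_j(x).
Normal densities:
  L_Thermal = 9.99762e-15
  L_Acoustic = 0.128443
  L_Electronic = 0.426919
Prior × likelihood for each component:
  π_Thermal·L_Thermal = 0.35 × 9.99762e-15 = 3.49917e-15
  π_Acoustic·L_Acoustic = 0.42 × 0.128443 = 0.0539463
  π_Electronic·L_Electronic = 0.23 × 0.426919 = 0.0981915
Sum: 3.49917e-15 + 0.0539463 + 0.0981915 = 0.152138
So the posterior for Source Electronic is 0.0981915 / 0.152138 ≈ 0.6454.

0.6454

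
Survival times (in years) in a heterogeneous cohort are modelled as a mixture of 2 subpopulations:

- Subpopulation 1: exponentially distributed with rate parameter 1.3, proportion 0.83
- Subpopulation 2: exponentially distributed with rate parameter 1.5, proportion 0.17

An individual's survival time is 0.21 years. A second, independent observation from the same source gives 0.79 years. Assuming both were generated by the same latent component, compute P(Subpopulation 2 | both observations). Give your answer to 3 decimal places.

Apply Bayes' rule: the posterior for each component is proportional to its prior times its likelihood at x.
Since both observations come from the same component, the likelihood for component k is f_k(x₁)·f_k(x₂).
  p_1 = [0.989421] × [0.465503] = 0.460579
  p_2 = [1.09468] × [0.458619] = 0.502043
Prior × likelihood for each component:
  w_1·p_1 = 0.83 × 0.460579 = 0.38228
  w_2·p_2 = 0.17 × 0.502043 = 0.0853473
Sum: 0.38228 + 0.0853473 = 0.467628
P(Subpopulation 2 | x₁,x₂) ≈ 0.183

0.183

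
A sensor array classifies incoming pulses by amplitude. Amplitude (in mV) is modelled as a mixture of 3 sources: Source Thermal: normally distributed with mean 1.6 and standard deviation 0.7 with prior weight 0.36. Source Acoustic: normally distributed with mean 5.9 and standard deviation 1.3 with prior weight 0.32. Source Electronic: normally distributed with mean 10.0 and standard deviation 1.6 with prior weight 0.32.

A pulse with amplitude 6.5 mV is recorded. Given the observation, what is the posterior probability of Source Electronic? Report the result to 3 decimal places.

Posterior ∝ prior × likelihood, so P(k | x) ∝ w_k f_k(x); normalise over all components.
Normal densities:
  p_Thermal = 1.30496e-11
  p_Acoustic = 0.275874
  p_Electronic = 0.022788
Weight by the priors:
  w_Thermal·p_Thermal = 0.36 × 1.30496e-11 = 4.69786e-12
  w_Acoustic·p_Acoustic = 0.32 × 0.275874 = 0.0882796
  w_Electronic·p_Electronic = 0.32 × 0.022788 = 0.00729217
Denominator: 4.69786e-12 + 0.0882796 + 0.00729217 = 0.0955718
So the posterior for Source Electronic is 0.00729217 / 0.0955718 ≈ 0.076.

0.076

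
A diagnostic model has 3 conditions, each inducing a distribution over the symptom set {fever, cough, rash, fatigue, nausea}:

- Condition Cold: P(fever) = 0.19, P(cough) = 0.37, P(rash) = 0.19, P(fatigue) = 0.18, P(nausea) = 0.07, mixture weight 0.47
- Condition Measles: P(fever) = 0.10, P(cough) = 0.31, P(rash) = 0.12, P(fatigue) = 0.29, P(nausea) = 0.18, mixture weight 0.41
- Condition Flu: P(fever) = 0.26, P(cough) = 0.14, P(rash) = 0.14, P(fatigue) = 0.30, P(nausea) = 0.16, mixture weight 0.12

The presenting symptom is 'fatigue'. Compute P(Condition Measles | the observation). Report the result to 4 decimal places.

Apply Bayes' rule: the posterior for each component is proportional to its prior times its likelihood at x.
Evaluate each component's likelihood at the observed value:
  p_Cold = 0.18
  p_Measles = 0.29
  p_Flu = 0.3
Weight by the priors:
  w_Cold·p_Cold = 0.47 × 0.18 = 0.0846
  w_Measles·p_Measles = 0.41 × 0.29 = 0.1189
  w_Flu·p_Flu = 0.12 × 0.3 = 0.036
Evidence: 0.0846 + 0.1189 + 0.036 = 0.2395
Responsibility of Condition Measles: 0.1189 / 0.2395 ≈ 0.4965

0.4965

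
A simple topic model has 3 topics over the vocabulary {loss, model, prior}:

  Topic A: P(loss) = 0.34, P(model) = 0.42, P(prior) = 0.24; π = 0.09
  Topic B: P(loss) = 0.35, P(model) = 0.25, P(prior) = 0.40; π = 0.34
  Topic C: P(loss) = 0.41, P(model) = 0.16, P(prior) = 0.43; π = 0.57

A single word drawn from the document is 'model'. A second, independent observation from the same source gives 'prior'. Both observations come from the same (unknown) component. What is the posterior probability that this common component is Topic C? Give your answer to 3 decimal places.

0.477

The responsibility of component k is w_k f_k(x) divided by Σ_j w_j f_j(x).
Since both observations come from the same component, the likelihood for component k is f_k(x₁)·f_k(x₂).
  p_A = [P(model | comp) = 0.42] × [0.24] = 0.1008
  p_B = [P(model | comp) = 0.25] × [0.4] = 0.1
  p_C = [P(model | comp) = 0.16] × [0.43] = 0.0688
Weight by the priors:
  w_A·p_A = 0.09 × 0.1008 = 0.009072
  w_B·p_B = 0.34 × 0.1 = 0.034
  w_C·p_C = 0.57 × 0.0688 = 0.039216
Evidence: 0.009072 + 0.034 + 0.039216 = 0.082288
So the posterior for Topic C is 0.039216 / 0.082288 ≈ 0.477.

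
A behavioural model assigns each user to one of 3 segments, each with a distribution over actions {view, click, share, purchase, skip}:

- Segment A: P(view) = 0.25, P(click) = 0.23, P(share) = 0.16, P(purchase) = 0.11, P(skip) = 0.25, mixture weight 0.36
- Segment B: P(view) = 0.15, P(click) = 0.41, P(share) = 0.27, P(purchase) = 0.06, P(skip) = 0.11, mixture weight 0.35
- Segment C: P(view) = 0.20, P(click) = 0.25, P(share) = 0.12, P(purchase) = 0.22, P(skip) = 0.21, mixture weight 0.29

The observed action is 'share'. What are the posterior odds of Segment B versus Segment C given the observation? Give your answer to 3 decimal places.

Posterior odds = (π_i f_i(x)) / (π_j f_j(x)); the normalising sum cancels.
Component likelihoods at x = 'share':
  p_A = P(share | comp) = 0.16
  p_B = P(share | comp) = 0.27
  p_C = P(share | comp) = 0.12
0.0945 / 0.0348 ≈ 2.716

2.716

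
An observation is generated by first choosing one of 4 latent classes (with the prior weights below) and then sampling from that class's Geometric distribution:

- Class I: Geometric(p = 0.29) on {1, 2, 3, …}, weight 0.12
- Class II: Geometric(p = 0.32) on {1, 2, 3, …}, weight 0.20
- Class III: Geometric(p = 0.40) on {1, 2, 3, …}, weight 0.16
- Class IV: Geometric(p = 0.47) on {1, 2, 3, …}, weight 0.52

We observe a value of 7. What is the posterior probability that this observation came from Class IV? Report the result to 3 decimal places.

By Bayes' theorem, P(k | x) = P(Z=k) f_k(x) / Σ_j P(Z=j) f_j(x).
Component likelihoods at x = 7:
  L_I = 0.0371491
  L_II = 0.0316376
  L_III = 0.0186624
  L_IV = 0.0104172
Prior × likelihood for each component:
  P(Z=I)·L_I = 0.12 × 0.0371491 = 0.00445789
  P(Z=II)·L_II = 0.20 × 0.0316376 = 0.00632752
  P(Z=III)·L_III = 0.16 × 0.0186624 = 0.00298598
  P(Z=IV)·L_IV = 0.52 × 0.0104172 = 0.00541697
Marginal: 0.00445789 + 0.00632752 + 0.00298598 + 0.00541697 = 0.0191884
P(Class IV | the observation) ≈ 0.282

0.282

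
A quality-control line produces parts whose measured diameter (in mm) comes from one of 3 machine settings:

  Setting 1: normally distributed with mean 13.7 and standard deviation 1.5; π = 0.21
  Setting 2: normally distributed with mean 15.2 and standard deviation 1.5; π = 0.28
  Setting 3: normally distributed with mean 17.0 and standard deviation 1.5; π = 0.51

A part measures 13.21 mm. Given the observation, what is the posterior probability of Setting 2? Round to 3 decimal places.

Posterior ∝ prior × likelihood, so P(k | x) ∝ w_k f_k(x); normalise over all components.
Component likelihoods at x = 13.21 mm:
  f_1 = (1/(1.5·√(2π)))·exp(−(13.21−13.7)²/(2·1.5²)) = 0.265962·exp(-0.05336) = 0.252143
  f_2 = (1/(1.5·√(2π)))·exp(−(13.21−15.2)²/(2·1.5²)) = 0.265962·exp(-0.88002) = 0.110314
  f_3 = (1/(1.5·√(2π)))·exp(−(13.21−17.0)²/(2·1.5²)) = 0.265962·exp(-3.19202) = 0.010928
Weight by the priors:
  w_1·f_1 = 0.21 × 0.252143 = 0.05295
  w_2·f_2 = 0.28 × 0.110314 = 0.0308879
  w_3·f_3 = 0.51 × 0.010928 = 0.00557329
Sum: 0.05295 + 0.0308879 + 0.00557329 = 0.0894112
Responsibility of Setting 2: 0.0308879 / 0.0894112 ≈ 0.345

0.345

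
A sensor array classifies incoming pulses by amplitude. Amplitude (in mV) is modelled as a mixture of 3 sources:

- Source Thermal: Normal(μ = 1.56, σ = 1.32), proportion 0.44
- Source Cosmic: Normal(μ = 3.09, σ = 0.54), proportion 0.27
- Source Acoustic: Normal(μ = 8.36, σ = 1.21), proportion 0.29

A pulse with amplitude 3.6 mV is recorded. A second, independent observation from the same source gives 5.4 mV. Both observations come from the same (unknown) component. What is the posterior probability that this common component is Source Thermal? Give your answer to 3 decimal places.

Apply Bayes' rule: the posterior for each component is proportional to its prior times its likelihood at x.
Since both observations come from the same component, the likelihood for component k is f_k(x₁)·f_k(x₂).
  p_Thermal = [(1/(1.32·√(2π)))·exp(−(3.6−1.56)²/(2·1.32²)) = 0.302229·exp(-1.19421) = 0.0915578] × [0.00439198] = 0.00040212
  p_Cosmic = [(1/(0.54·√(2π)))·exp(−(3.6−3.09)²/(2·0.54²)) = 0.738782·exp(-0.44599) = 0.472962] × [7.84975e-05] = 3.71263e-05
  p_Acoustic = [(1/(1.21·√(2π)))·exp(−(3.6−8.36)²/(2·1.21²)) = 0.329704·exp(-7.73772) = 0.000143772] × [0.0165445] = 2.37863e-06
Multiply by the mixture weights:
  π_Thermal·p_Thermal = 0.44 × 0.00040212 = 0.000176933
  π_Cosmic·p_Cosmic = 0.27 × 3.71263e-05 = 1.00241e-05
  π_Acoustic·p_Acoustic = 0.29 × 2.37863e-06 = 6.89803e-07
Marginal: 0.000176933 + 1.00241e-05 + 6.89803e-07 = 0.000187647
So the posterior for Source Thermal is 0.000176933 / 0.000187647 ≈ 0.943.

0.943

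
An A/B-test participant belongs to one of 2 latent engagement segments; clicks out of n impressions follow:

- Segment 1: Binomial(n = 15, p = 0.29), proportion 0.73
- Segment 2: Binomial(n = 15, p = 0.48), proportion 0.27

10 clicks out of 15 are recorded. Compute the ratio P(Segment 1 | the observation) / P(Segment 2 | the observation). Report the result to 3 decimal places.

0.083

Posterior odds = (π_i f_i(x)) / (π_j f_j(x)); the normalising sum cancels.
Evaluate each component's likelihood at the observed value:
  f_1 = 0.00227943
  f_2 = 0.0741284
0.00166399 / 0.0200147 ≈ 0.083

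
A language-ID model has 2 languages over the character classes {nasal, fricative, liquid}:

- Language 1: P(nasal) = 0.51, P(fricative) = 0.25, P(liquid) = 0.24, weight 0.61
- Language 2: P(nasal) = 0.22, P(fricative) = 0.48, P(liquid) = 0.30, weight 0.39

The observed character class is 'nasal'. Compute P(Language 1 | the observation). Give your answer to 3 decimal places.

The responsibility of component k is π_k f_k(x) divided by Σ_j π_j f_j(x).
Evaluate each component's likelihood at the observed value:
  p_1 = 0.51
  p_2 = 0.22
Unnormalised posteriors:
  π_1·p_1 = 0.61 × 0.51 = 0.3111
  π_2·p_2 = 0.39 × 0.22 = 0.0858
Sum: 0.3111 + 0.0858 = 0.3969
Responsibility of Language 1: 0.3111 / 0.3969 ≈ 0.784

0.784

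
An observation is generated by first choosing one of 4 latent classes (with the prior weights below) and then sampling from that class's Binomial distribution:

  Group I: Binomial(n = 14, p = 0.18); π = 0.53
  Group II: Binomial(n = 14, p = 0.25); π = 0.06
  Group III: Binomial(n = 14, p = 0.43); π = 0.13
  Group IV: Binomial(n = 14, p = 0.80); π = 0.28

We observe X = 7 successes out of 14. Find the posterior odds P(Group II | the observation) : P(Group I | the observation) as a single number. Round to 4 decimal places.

0.6043

The posterior odds equal the prior odds times the likelihood ratio: (w_i/w_j)·(f_i(x)/f_j(x)).
Component likelihoods at x = 7 successes out of 14:
  L_I = C(14,7)·0.18^7·0.82^7 = 3432·6.1222e-06·0.249285 = 0.00523783
  L_II = C(14,7)·0.25^7·0.75^7 = 3432·6.10352e-05·0.133484 = 0.0279612
  L_III = C(14,7)·0.43^7·0.57^7 = 3432·0.00271819·0.019549 = 0.182369
  L_IV = C(14,7)·0.80^7·0.20^7 = 3432·0.209715·1.28e-05 = 0.0092127
0.00167767 / 0.00277605 ≈ 0.6043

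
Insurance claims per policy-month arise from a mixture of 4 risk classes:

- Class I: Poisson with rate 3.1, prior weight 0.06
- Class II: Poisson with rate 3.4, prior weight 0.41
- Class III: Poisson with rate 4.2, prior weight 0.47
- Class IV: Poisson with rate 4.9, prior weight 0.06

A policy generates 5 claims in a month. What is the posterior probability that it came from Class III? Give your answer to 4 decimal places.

0.5274

P(component k | x) = π_k·f_k(x) / marginal(x), where marginal(x) = Σ_j π_j·f_j(x).
Evaluate each component's likelihood at the observed value:
  f_I = e^(−3.1)·3.1^5/5! = 0.107477
  f_II = e^(−3.4)·3.4^5/5! = 0.126361
  f_III = e^(−4.2)·4.2^5/5! = 0.163316
  f_IV = e^(−4.9)·4.9^5/5! = 0.17529
Weight by the priors:
  π_I·f_I = 0.06 × 0.107477 = 0.0064486
  π_II·f_II = 0.41 × 0.126361 = 0.0518079
  π_III·f_III = 0.47 × 0.163316 = 0.0767585
  π_IV·f_IV = 0.06 × 0.17529 = 0.0105174
Denominator: 0.0064486 + 0.0518079 + 0.0767585 + 0.0105174 = 0.145532
So the posterior for Class III is 0.0767585 / 0.145532 ≈ 0.5274.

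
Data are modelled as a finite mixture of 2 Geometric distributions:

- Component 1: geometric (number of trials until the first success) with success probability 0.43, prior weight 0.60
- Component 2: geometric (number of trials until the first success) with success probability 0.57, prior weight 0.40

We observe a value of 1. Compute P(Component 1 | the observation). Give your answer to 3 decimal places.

Apply Bayes' rule: the posterior for each component is proportional to its prior times its likelihood at x.
Evaluate each component's likelihood at the observed value:
  f_1 = 0.43·(1−0.43)^0 = 0.43·1 = 0.43
  f_2 = 0.57·(1−0.57)^0 = 0.57·1 = 0.57
Weight by the priors:
  π_1·f_1 = 0.60 × 0.43 = 0.258
  π_2·f_2 = 0.40 × 0.57 = 0.228
Denominator: 0.258 + 0.228 = 0.486
Responsibility of Component 1: 0.258 / 0.486 ≈ 0.531

0.531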